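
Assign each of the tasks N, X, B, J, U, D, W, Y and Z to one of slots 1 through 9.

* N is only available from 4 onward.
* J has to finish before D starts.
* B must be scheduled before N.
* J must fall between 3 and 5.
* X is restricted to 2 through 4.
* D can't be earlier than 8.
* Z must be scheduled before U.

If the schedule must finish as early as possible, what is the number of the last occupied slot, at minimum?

The precedence chain requires at least 2 distinct slots.
D can't be placed before 8, so the schedule must run through at least slot 8.
8 works (last occupied slot: 8): for example Y in 1; D in 8; N in 4; U in 2; B in 1; X in 2; W in 1; J in 3; Z in 1.

8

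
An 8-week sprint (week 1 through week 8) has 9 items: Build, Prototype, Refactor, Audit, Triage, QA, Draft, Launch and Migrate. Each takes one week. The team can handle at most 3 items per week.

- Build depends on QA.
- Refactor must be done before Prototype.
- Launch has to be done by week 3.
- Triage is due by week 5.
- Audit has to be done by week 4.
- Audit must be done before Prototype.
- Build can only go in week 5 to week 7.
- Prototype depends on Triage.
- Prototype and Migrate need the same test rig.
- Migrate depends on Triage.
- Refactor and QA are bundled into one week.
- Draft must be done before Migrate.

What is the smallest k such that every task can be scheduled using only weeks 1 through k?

5

The precedence chain requires at least 2 distinct weeks.
With at most 3 per week and 9 tasks, at least 3 weeks are needed.
Build can't be placed before week 5, so the schedule must run through at least week 5.
5 works (last occupied week: week 5): for example Draft -> week 2; Launch -> week 1; Prototype -> week 3; QA -> week 2; Audit -> week 1; Refactor -> week 2; Migrate -> week 4; Build -> week 5; Triage -> week 1.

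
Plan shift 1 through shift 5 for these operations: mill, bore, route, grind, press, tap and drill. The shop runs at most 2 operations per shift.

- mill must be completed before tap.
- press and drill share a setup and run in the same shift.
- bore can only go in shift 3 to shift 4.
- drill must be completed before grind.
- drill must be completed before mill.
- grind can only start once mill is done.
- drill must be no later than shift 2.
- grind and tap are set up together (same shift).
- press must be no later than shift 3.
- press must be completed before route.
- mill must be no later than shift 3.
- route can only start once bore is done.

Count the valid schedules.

Splitting on mill: it can be shift 2 (3), shift 3 (4). Listing each branch's schedules as (bore, route, grind, press, tap, drill) by shift number:
mill=shift 2: (3,4,5,1,5,1) (3,5,4,1,4,1) (4,5,3,1,3,1) — 3.
mill=shift 3: (3,4,5,1,5,1) (3,4,5,2,5,2) (3,5,4,1,4,1) (3,5,4,2,4,2) — 4.
Summing: 3 + 4 = 7.

7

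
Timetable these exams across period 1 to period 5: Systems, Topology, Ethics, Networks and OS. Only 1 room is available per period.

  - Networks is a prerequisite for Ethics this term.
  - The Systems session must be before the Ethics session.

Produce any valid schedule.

OS=period 5, Topology=period 4, Systems=period 1, Networks=period 2, Ethics=period 3

Checking: Networks(period 2) before Ethics(period 3); Systems(period 1) before Ethics(period 3); max 1 per period (cap 1).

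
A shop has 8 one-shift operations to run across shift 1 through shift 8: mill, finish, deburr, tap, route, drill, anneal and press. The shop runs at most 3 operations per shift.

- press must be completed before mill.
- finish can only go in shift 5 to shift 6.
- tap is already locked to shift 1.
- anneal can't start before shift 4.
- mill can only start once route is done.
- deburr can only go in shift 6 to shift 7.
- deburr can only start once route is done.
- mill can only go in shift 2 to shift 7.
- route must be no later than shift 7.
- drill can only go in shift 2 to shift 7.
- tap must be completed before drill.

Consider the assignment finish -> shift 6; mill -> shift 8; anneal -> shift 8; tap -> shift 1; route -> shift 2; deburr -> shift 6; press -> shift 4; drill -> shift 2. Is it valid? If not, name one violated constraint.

Invalid. mill can only go in shift 2 to shift 7.

The shop runs at most 3 operations per shift — holds.
deburr can only start once route is done — holds.
deburr can only go in shift 6 to shift 7 — holds.
drill can only go in shift 2 to shift 7 — holds.
mill can only go in shift 2 to shift 7 — violated.
route must be no later than shift 7 — holds.
finish can only go in shift 5 to shift 6 — holds.
tap is already locked to shift 1 — holds.
mill can only start once route is done — holds.
press must be completed before mill — holds.
anneal can't start before shift 4 — holds.
tap must be completed before drill — holds.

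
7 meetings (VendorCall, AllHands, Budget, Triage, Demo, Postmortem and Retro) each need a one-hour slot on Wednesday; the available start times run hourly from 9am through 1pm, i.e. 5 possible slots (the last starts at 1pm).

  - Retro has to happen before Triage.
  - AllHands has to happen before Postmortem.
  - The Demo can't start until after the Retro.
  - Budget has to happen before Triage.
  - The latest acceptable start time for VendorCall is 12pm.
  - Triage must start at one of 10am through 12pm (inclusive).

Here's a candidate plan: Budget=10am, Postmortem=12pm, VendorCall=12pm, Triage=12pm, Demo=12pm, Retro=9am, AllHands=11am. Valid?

Retro has to happen before Triage — holds.
The Demo can't start until after the Retro — holds.
AllHands has to happen before Postmortem — holds.
Triage must start at one of 10am through 12pm (inclusive) — holds.
Budget has to happen before Triage — holds.
The latest acceptable start time for VendorCall is 12pm — holds.

Valid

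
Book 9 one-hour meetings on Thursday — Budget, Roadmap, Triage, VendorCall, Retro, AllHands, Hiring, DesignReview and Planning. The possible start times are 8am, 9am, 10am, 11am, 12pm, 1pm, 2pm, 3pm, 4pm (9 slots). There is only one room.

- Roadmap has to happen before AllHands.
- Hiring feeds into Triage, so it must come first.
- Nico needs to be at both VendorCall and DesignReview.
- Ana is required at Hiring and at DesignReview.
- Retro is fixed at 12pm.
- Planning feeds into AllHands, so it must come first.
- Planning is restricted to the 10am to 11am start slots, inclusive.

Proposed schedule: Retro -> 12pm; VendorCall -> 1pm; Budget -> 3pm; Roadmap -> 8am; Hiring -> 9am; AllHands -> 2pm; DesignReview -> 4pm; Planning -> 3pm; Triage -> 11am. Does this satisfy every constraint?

Invalid. Planning is restricted to the 10am to 11am start slots, inclusive.

Planning is restricted to the 10am to 11am start slots, inclusive — violated.
Retro is fixed at 12pm — holds.
Planning feeds into AllHands, so it must come first — violated.
Ana is required at Hiring and at DesignReview — holds.
There is only one room — violated.
Roadmap has to happen before AllHands — holds.
Hiring feeds into Triage, so it must come first — holds.
Nico needs to be at both VendorCall and DesignReview — holds.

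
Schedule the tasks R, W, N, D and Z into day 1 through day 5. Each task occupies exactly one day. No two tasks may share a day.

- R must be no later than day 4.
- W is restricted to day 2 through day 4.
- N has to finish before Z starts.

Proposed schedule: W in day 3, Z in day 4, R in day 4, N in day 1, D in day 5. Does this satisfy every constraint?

W is restricted to day 2 through day 4 — holds.
R must be no later than day 4 — holds.
N has to finish before Z starts — holds.
No two tasks may share a day — violated.

No — it violates: No two tasks may share a day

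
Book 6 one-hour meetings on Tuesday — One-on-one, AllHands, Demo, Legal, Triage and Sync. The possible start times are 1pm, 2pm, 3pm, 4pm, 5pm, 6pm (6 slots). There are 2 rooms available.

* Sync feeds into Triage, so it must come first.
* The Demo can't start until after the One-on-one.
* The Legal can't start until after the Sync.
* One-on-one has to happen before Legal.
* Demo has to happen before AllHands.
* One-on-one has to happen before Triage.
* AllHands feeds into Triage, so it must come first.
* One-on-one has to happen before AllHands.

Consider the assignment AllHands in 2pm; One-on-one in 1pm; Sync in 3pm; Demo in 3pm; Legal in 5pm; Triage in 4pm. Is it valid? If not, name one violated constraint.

Invalid. Demo has to happen before AllHands.

Demo has to happen before AllHands — violated.
AllHands feeds into Triage, so it must come first — holds.
The Demo can't start until after the One-on-one — holds.
One-on-one has to happen before Triage — holds.
Sync feeds into Triage, so it must come first — holds.
One-on-one has to happen before AllHands — holds.
The Legal can't start until after the Sync — holds.
One-on-one has to happen before Legal — holds.
There are 2 rooms available — holds.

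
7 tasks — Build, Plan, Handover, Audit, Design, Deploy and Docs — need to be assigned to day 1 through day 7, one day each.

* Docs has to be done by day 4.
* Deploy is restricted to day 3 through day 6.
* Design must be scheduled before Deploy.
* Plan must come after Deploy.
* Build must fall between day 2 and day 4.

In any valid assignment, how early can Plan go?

Precedence pushes Plan to at least day 4.
Plan at day 4 is achievable: Build -> day 2, Docs -> day 1, Design -> day 1, Plan -> day 4, Handover -> day 1, Deploy -> day 3, Audit -> day 1.

day 4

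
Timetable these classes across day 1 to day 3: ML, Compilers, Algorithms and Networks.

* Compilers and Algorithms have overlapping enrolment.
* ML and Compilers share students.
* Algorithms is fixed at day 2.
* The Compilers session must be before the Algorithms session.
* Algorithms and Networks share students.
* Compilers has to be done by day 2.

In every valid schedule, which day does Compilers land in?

day 1

Compilers's window is day 1–day 2.
Algorithms is fixed at day 2, and Compilers can't share a day with Algorithms.
So Compilers must be day 1.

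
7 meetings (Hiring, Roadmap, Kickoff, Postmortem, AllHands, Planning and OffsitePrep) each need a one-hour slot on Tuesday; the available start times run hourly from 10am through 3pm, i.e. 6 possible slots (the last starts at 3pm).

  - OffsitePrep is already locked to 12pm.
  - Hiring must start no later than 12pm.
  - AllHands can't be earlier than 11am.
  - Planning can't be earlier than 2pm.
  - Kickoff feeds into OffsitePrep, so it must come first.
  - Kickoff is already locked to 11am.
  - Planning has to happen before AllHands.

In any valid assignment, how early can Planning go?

Planning is available from 2pm; downstream work caps Planning at 2pm.
Planning at 2pm is achievable: Hiring in 10am, Kickoff in 11am, AllHands in 3pm, Planning in 2pm, OffsitePrep in 12pm, Roadmap in 10am, Postmortem in 10am.

2pm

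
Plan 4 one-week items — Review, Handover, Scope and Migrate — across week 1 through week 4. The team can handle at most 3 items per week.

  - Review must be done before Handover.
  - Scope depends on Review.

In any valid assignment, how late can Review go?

Downstream work caps Review at week 3.
Review at week 3 is achievable: Migrate -> week 1, Scope -> week 4, Review -> week 3, Handover -> week 4.

week 3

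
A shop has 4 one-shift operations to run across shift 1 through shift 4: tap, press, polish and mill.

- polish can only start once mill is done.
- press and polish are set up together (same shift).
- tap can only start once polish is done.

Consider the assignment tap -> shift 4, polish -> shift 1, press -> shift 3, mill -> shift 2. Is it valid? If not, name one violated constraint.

Invalid. press and polish are set up together (same shift).

tap can only start once polish is done — holds.
press and polish are set up together (same shift) — violated.
polish can only start once mill is done — violated.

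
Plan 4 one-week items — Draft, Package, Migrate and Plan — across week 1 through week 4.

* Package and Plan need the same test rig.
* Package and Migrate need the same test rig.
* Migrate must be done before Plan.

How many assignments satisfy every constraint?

48

Splitting on Draft: it can be week 1 (12), week 2 (12), week 3 (12), week 4 (12). Listing each branch's schedules as (Package, Migrate, Plan) by week number:
Draft=week 1: (1,2,3) (1,2,4) (1,3,4) (2,1,3) (2,1,4) (2,3,4) (3,1,2) (3,1,4) (3,2,4) (4,1,2) (4,1,3) (4,2,3) — 12.
Draft=week 2: (1,2,3) (1,2,4) (1,3,4) (2,1,3) (2,1,4) (2,3,4) (3,1,2) (3,1,4) (3,2,4) (4,1,2) (4,1,3) (4,2,3) — 12.
Draft=week 3: (1,2,3) (1,2,4) (1,3,4) (2,1,3) (2,1,4) (2,3,4) (3,1,2) (3,1,4) (3,2,4) (4,1,2) (4,1,3) (4,2,3) — 12.
Draft=week 4: (1,2,3) (1,2,4) (1,3,4) (2,1,3) (2,1,4) (2,3,4) (3,1,2) (3,1,4) (3,2,4) (4,1,2) (4,1,3) (4,2,3) — 12.
Summing: 12 + 12 + 12 + 12 = 48.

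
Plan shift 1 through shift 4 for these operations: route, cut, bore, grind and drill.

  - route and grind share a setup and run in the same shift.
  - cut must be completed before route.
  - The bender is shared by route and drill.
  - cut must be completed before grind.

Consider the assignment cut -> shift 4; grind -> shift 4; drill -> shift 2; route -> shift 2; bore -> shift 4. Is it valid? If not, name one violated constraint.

The bender is shared by route and drill — violated.
cut must be completed before grind — violated.
route and grind share a setup and run in the same shift — violated.
cut must be completed before route — violated.

No — it violates: cut must be completed before route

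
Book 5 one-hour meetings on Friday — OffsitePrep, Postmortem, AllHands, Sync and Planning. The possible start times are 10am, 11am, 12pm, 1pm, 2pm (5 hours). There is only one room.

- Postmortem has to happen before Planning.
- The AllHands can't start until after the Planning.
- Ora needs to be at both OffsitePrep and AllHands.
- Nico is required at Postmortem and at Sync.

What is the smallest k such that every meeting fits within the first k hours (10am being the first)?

The precedence chain requires at least 3 distinct hours.
With at most 1 per hour and 5 meetings, at least 5 hours are needed.
5 works (last occupied hour: 2pm): for example Planning in 11am, Postmortem in 10am, Sync in 2pm, OffsitePrep in 1pm, AllHands in 12pm.

5 hours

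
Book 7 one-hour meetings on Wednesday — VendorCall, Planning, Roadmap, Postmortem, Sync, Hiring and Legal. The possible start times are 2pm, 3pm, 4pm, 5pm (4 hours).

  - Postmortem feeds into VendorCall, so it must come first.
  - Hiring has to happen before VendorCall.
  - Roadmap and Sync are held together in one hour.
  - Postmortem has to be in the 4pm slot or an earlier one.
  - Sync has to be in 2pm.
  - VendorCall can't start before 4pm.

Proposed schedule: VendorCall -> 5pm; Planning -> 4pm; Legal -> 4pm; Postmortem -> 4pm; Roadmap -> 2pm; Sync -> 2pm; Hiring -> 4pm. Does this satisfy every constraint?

Valid

Roadmap and Sync are held together in one hour — holds.
Postmortem has to be in the 4pm slot or an earlier one — holds.
Sync has to be in 2pm — holds.
Hiring has to happen before VendorCall — holds.
VendorCall can't start before 4pm — holds.
Postmortem feeds into VendorCall, so it must come first — holds.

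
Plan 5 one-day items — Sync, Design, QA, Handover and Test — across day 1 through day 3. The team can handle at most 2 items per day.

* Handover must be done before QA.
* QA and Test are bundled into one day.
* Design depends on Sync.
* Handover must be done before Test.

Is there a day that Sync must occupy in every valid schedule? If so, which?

day 1

Downstream work caps Sync at day 2.
So Sync is pinned to day 1.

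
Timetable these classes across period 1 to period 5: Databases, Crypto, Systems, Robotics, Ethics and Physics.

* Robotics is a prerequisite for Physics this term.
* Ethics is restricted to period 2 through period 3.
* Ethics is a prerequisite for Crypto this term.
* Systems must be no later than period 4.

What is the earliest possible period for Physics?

period 2

Precedence pushes Physics to at least period 2.
Physics at period 2 is achievable: Crypto=period 3, Ethics=period 2, Robotics=period 1, Physics=period 2, Databases=period 1, Systems=period 1.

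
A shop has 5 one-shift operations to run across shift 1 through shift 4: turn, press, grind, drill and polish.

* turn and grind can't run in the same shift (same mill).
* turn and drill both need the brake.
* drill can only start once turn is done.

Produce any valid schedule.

drill in shift 2, grind in shift 2, press in shift 1, polish in shift 1, turn in shift 1

Checking: turn(shift 1) before drill(shift 2); turn(shift 1) != drill(shift 2); turn(shift 1) != grind(shift 2).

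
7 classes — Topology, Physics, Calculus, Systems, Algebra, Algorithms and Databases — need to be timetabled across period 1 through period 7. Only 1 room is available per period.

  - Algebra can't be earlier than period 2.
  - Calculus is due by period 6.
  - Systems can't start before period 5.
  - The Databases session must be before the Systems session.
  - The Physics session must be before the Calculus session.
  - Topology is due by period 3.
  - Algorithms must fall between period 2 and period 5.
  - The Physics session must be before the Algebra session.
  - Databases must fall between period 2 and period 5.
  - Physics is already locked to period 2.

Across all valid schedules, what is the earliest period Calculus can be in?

Precedence pushes Calculus to at least period 3; Calculus's own window allows nothing later than period 6.
Calculus at period 3 is achievable: Databases=period 4, Topology=period 1, Physics=period 2, Systems=period 6, Algorithms=period 5, Algebra=period 7, Calculus=period 3.

period 3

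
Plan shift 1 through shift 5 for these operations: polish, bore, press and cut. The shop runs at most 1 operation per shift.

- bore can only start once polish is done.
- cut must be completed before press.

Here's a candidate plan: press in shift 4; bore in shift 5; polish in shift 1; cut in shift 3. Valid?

bore can only start once polish is done — holds.
The shop runs at most 1 operation per shift — holds.
cut must be completed before press — holds.

Yes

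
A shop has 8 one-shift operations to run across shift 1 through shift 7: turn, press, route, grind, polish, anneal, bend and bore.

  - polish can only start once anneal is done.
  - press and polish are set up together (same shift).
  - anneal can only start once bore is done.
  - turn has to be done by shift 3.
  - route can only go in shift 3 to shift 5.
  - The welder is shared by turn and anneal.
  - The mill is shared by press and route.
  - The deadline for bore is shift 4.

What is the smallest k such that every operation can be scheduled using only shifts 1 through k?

4

The precedence chain requires at least 3 distinct shifts.
Could 3 shifts be enough, i.e. nothing placed later than shift 3? No: route's window within 3 shifts is {shift 3}; bore's window within 3 shifts is {shift 1, shift 2, shift 3}; anneal must come after bore (at shift 1 or later) → {shift 2, shift 3}; polish must come after anneal (at shift 2 or later) → {shift 3}; press must be in the same shift as polish (in {shift 3}) → {shift 3}; route can't share with press (shift 3) → nothing is left.
So 3 shifts is not enough.
4 works (last occupied shift: shift 4): for example bend in shift 1, route in shift 3, press in shift 4, bore in shift 1, grind in shift 1, polish in shift 4, turn in shift 1, anneal in shift 2.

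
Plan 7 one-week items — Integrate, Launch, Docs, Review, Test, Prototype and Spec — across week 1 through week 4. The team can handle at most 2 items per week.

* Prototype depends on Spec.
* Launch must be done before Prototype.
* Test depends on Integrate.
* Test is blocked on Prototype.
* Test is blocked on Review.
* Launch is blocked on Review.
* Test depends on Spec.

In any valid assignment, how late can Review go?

week 1

Downstream work caps Review at week 1.
Review at week 1 is achievable: Launch in week 2; Docs in week 3; Integrate in week 2; Prototype in week 3; Spec in week 1; Review in week 1; Test in week 4.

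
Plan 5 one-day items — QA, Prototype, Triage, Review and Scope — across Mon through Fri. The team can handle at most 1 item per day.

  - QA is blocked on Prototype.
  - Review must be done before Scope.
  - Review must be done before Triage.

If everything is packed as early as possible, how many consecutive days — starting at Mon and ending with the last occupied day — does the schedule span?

5

The precedence chain requires at least 2 distinct days.
With at most 1 per day and 5 tasks, at least 5 days are needed.
5 works (last occupied day: Fri): for example Triage=Thu, Prototype=Tue, QA=Wed, Scope=Fri, Review=Mon.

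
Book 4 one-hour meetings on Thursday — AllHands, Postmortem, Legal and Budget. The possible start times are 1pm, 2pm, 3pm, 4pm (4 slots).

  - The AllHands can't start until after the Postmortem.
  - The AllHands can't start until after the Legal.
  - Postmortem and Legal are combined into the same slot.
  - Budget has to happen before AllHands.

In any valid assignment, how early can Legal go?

Downstream work caps Legal at 3pm.
Legal at 1pm is achievable: AllHands -> 2pm, Budget -> 1pm, Legal -> 1pm, Postmortem -> 1pm.

1pm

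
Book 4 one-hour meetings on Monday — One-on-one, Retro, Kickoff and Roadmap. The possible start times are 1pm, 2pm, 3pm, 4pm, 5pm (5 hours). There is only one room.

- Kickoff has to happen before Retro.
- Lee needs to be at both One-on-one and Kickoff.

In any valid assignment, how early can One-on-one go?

1pm

One-on-one at 1pm is achievable: Retro -> 3pm; Kickoff -> 2pm; Roadmap -> 4pm; One-on-one -> 1pm.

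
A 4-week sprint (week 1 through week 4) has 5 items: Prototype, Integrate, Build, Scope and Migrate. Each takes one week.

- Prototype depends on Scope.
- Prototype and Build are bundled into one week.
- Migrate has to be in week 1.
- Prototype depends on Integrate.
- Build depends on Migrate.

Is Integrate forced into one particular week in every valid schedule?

Integrate can be week 1 (e.g. Prototype in week 2, Build in week 2, Migrate in week 1, Integrate in week 1, Scope in week 1) or week 2 (e.g. Build -> week 3; Integrate -> week 2; Migrate -> week 1; Prototype -> week 3; Scope -> week 1).

No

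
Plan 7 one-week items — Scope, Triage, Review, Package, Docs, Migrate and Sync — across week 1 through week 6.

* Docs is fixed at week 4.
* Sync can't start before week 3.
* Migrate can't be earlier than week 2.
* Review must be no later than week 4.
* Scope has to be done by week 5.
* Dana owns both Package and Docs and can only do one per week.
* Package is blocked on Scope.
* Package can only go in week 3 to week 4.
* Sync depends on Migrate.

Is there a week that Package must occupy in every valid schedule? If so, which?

Package's window is week 3–week 4.
Docs is fixed at week 4, and Package can't share a week with Docs.
So Package must be week 3.

week 3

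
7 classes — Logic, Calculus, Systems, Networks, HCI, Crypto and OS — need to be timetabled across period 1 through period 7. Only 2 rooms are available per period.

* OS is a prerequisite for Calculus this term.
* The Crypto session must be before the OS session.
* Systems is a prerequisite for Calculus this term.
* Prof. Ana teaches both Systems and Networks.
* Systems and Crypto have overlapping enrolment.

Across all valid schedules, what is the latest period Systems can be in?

Downstream work caps Systems at period 6.
Systems at period 6 is achievable: HCI=period 3; OS=period 2; Networks=period 2; Logic=period 1; Crypto=period 1; Systems=period 6; Calculus=period 7.

period 6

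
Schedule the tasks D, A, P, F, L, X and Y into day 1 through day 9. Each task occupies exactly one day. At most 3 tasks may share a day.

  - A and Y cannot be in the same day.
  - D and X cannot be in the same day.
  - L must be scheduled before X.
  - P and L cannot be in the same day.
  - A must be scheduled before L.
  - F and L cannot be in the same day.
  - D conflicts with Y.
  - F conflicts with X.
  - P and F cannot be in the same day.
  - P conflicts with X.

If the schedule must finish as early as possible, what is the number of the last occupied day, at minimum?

The precedence chain requires at least 3 distinct days.
With at most 3 per day and 7 tasks, at least 3 days are needed.
Could 3 days be enough, i.e. nothing placed later than day 3? No: X must come after L (at day 1 or later) → {day 2, day 3}; L must come before X (at day 3 or earlier) → {day 1, day 2}; L must come after A (at day 1 or later) → {day 2}; P can't share with L (day 2) → {day 1, day 3}; F can't share with L (day 2) → {day 1, day 3}; X must come after L (at day 2 or later) → {day 3}; F can't share with X (day 3) → {day 1}; P can't share with X (day 3) → {day 1}; F can't share with P (day 1) → nothing is left.
So 3 days is not enough.
4 works (last occupied day: day 4): for example A in day 1; P in day 1; X in day 3; F in day 4; L in day 2; Y in day 2; D in day 1.

day 4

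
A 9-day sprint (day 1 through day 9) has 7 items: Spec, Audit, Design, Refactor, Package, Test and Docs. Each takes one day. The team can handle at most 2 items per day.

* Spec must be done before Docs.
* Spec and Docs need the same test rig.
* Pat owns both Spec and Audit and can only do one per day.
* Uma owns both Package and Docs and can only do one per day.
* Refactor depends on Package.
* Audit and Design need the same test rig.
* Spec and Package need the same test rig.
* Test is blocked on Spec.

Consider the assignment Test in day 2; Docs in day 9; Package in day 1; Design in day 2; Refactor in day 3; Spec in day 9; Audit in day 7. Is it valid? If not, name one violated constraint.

Refactor depends on Package — holds.
The team can handle at most 2 items per day — holds.
Uma owns both Package and Docs and can only do one per day — holds.
Test is blocked on Spec — violated.
Spec and Docs need the same test rig — violated.
Spec must be done before Docs — violated.
Spec and Package need the same test rig — holds.
Audit and Design need the same test rig — holds.
Pat owns both Spec and Audit and can only do one per day — holds.

No — it violates: Test is blocked on Spec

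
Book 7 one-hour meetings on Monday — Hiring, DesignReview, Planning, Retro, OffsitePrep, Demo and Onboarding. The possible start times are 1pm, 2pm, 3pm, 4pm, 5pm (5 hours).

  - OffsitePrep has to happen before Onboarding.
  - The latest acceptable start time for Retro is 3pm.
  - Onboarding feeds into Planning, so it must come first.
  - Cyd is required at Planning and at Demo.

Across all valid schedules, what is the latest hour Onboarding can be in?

4pm

Precedence pushes Onboarding to at least 2pm; downstream work caps Onboarding at 4pm.
Onboarding at 4pm is achievable: Retro -> 1pm, OffsitePrep -> 1pm, Hiring -> 1pm, Onboarding -> 4pm, Planning -> 5pm, Demo -> 1pm, DesignReview -> 1pm.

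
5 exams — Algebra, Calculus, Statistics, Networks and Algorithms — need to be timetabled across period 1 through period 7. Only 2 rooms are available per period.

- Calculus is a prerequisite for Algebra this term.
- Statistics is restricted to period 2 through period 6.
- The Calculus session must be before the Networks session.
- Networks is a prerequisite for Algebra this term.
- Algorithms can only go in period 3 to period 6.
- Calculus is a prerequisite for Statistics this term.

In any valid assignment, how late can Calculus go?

Downstream work caps Calculus at period 5.
Calculus at period 5 is achievable: Algorithms=period 3, Networks=period 6, Algebra=period 7, Calculus=period 5, Statistics=period 6.

period 5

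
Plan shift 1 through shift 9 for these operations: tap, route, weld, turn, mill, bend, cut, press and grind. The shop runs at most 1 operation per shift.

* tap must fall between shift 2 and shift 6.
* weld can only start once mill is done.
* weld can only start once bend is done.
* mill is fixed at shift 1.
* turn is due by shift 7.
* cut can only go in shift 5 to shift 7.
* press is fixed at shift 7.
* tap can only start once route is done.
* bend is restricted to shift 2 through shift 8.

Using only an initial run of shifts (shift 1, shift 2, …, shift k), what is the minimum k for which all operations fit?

The precedence chain requires at least 2 distinct shifts.
With at most 1 per shift and 9 operations, at least 9 shifts are needed.
press can't be placed before shift 7, so the schedule must run through at least shift 7.
9 works (last occupied shift: shift 9): for example mill=shift 1, weld=shift 8, tap=shift 3, grind=shift 9, bend=shift 4, turn=shift 6, cut=shift 5, route=shift 2, press=shift 7.

9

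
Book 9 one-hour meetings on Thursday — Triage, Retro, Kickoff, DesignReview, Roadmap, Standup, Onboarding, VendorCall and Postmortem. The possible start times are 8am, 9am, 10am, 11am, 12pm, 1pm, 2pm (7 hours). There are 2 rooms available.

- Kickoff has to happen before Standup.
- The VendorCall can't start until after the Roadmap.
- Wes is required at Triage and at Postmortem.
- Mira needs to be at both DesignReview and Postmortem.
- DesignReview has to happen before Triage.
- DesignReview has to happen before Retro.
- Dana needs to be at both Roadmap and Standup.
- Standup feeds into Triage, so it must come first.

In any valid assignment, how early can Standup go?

Precedence pushes Standup to at least 9am; downstream work caps Standup at 1pm.
Standup at 9am is achievable: Onboarding in 11am, VendorCall in 11am, DesignReview in 8am, Retro in 9am, Triage in 10am, Standup in 9am, Roadmap in 10am, Kickoff in 8am, Postmortem in 12pm.

9am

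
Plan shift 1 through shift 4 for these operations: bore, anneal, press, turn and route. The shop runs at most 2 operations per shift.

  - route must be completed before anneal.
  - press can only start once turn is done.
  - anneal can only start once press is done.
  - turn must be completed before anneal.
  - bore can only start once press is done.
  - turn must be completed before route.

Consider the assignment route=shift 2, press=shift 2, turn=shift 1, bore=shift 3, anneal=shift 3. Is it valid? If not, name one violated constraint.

turn must be completed before anneal — holds.
bore can only start once press is done — holds.
anneal can only start once press is done — holds.
route must be completed before anneal — holds.
press can only start once turn is done — holds.
turn must be completed before route — holds.
The shop runs at most 2 operations per shift — holds.

Valid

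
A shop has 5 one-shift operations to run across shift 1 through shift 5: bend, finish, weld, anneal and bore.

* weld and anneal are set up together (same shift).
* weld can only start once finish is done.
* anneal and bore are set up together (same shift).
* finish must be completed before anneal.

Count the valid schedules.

Splitting on bend: it can be shift 1 (10), shift 2 (10), shift 3 (10), shift 4 (10), shift 5 (10). Listing each branch's schedules as (finish, weld, anneal, bore) by shift number:
bend=shift 1: (1,2,2,2) (1,3,3,3) (1,4,4,4) (1,5,5,5) (2,3,3,3) (2,4,4,4) (2,5,5,5) (3,4,4,4) (3,5,5,5) (4,5,5,5) — 10.
bend=shift 2: (1,2,2,2) (1,3,3,3) (1,4,4,4) (1,5,5,5) (2,3,3,3) (2,4,4,4) (2,5,5,5) (3,4,4,4) (3,5,5,5) (4,5,5,5) — 10.
bend=shift 3: (1,2,2,2) (1,3,3,3) (1,4,4,4) (1,5,5,5) (2,3,3,3) (2,4,4,4) (2,5,5,5) (3,4,4,4) (3,5,5,5) (4,5,5,5) — 10.
bend=shift 4: (1,2,2,2) (1,3,3,3) (1,4,4,4) (1,5,5,5) (2,3,3,3) (2,4,4,4) (2,5,5,5) (3,4,4,4) (3,5,5,5) (4,5,5,5) — 10.
bend=shift 5: (1,2,2,2) (1,3,3,3) (1,4,4,4) (1,5,5,5) (2,3,3,3) (2,4,4,4) (2,5,5,5) (3,4,4,4) (3,5,5,5) (4,5,5,5) — 10.
Summing: 10 + 10 + 10 + 10 + 10 = 50.

50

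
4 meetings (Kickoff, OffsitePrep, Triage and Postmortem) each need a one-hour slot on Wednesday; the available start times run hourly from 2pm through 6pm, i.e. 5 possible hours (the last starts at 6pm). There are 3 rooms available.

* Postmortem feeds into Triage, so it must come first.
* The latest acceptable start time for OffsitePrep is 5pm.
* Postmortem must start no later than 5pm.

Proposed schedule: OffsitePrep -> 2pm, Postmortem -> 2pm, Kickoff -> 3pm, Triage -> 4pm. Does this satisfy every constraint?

Yes, all constraints hold

The latest acceptable start time for OffsitePrep is 5pm — holds.
Postmortem must start no later than 5pm — holds.
Postmortem feeds into Triage, so it must come first — holds.
There are 3 rooms available — holds.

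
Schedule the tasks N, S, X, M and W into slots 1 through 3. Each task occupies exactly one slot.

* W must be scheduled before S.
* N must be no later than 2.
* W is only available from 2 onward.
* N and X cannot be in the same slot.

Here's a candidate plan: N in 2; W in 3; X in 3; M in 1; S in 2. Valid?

No. W must be scheduled before S is not satisfied.

W must be scheduled before S — violated.
W is only available from 2 onward — holds.
N must be no later than 2 — holds.
N and X cannot be in the same slot — holds.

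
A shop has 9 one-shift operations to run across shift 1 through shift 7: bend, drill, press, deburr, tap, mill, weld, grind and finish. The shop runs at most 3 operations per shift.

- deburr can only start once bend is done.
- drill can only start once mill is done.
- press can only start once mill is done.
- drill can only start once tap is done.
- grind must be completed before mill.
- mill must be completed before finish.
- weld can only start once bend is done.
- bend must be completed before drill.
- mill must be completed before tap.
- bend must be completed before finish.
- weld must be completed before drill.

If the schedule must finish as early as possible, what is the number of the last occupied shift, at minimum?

The precedence chain requires at least 4 distinct shifts.
With at most 3 per shift and 9 operations, at least 3 shifts are needed.
4 works (last occupied shift: shift 4): for example mill in shift 2; deburr in shift 2; weld in shift 2; finish in shift 3; tap in shift 3; press in shift 3; drill in shift 4; grind in shift 1; bend in shift 1.

shift 4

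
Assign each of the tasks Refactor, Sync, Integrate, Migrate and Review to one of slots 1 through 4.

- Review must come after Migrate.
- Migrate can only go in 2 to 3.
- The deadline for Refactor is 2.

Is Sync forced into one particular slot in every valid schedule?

No

Sync can be 1 (e.g. Sync in 1, Migrate in 2, Integrate in 1, Refactor in 1, Review in 3) or 2 (e.g. Sync=2; Integrate=1; Migrate=2; Review=3; Refactor=1).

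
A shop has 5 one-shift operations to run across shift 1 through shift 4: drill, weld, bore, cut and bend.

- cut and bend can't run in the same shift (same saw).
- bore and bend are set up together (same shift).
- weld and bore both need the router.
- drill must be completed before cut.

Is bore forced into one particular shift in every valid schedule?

No

bore can be shift 1 (e.g. cut in shift 2; drill in shift 1; bend in shift 1; weld in shift 2; bore in shift 1) or shift 2 (e.g. drill=shift 1, weld=shift 1, cut=shift 3, bore=shift 2, bend=shift 2).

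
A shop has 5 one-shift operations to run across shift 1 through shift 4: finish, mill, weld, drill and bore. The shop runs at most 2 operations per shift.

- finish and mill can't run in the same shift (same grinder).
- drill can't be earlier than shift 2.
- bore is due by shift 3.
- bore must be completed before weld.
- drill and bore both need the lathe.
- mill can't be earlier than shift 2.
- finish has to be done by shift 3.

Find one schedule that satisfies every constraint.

drill in shift 2; finish in shift 1; bore in shift 1; mill in shift 2; weld in shift 3

Checking: bore(shift 1) before weld(shift 3); drill(shift 2) != bore(shift 1); finish(shift 1) != mill(shift 2); finish=shift 1 in [shift 1,shift 3]; bore=shift 1 in [shift 1,shift 3]; mill=shift 2 in [shift 2,shift 4]; drill=shift 2 in [shift 2,shift 4]; max 2 per shift (cap 2).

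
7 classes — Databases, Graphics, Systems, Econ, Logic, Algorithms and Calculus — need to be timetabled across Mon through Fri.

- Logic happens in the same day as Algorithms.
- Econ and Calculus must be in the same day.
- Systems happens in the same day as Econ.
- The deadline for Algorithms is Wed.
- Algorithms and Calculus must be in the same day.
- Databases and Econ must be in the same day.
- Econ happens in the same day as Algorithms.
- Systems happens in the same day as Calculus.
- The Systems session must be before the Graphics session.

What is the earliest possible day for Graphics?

Precedence pushes Graphics to at least Tue.
Graphics at Tue is achievable: Logic -> Mon, Graphics -> Tue, Databases -> Mon, Systems -> Mon, Calculus -> Mon, Econ -> Mon, Algorithms -> Mon.

Tue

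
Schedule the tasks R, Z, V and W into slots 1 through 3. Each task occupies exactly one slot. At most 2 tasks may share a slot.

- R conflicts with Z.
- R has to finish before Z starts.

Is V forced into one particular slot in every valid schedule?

V can be 1 (e.g. W -> 2; V -> 1; Z -> 2; R -> 1) or 2 (e.g. Z -> 2, W -> 1, V -> 2, R -> 1).

No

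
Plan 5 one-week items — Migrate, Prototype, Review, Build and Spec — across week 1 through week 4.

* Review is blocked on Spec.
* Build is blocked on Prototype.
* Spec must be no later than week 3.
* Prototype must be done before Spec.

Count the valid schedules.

Splitting on Migrate: it can be week 1 (11), week 2 (11), week 3 (11), week 4 (11). Listing each branch's schedules as (Prototype, Review, Build, Spec) by week number:
Migrate=week 1: (1,3,2,2) (1,3,3,2) (1,3,4,2) (1,4,2,2) (1,4,2,3) (1,4,3,2) (1,4,3,3) (1,4,4,2) (1,4,4,3) (2,4,3,3) (2,4,4,3) — 11.
Migrate=week 2: (1,3,2,2) (1,3,3,2) (1,3,4,2) (1,4,2,2) (1,4,2,3) (1,4,3,2) (1,4,3,3) (1,4,4,2) (1,4,4,3) (2,4,3,3) (2,4,4,3) — 11.
Migrate=week 3: (1,3,2,2) (1,3,3,2) (1,3,4,2) (1,4,2,2) (1,4,2,3) (1,4,3,2) (1,4,3,3) (1,4,4,2) (1,4,4,3) (2,4,3,3) (2,4,4,3) — 11.
Migrate=week 4: (1,3,2,2) (1,3,3,2) (1,3,4,2) (1,4,2,2) (1,4,2,3) (1,4,3,2) (1,4,3,3) (1,4,4,2) (1,4,4,3) (2,4,3,3) (2,4,4,3) — 11.
Summing: 11 + 11 + 11 + 11 = 44.

44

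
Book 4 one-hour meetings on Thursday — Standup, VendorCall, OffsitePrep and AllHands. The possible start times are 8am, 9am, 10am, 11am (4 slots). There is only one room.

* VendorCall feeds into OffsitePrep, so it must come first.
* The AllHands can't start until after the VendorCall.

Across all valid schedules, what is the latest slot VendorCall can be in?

Downstream work caps VendorCall at 10am.
VendorCall at 9am is achievable: AllHands in 11am, OffsitePrep in 10am, Standup in 8am, VendorCall in 9am.
Nothing later works — the capacity limit rule out every slot after 9am.

9am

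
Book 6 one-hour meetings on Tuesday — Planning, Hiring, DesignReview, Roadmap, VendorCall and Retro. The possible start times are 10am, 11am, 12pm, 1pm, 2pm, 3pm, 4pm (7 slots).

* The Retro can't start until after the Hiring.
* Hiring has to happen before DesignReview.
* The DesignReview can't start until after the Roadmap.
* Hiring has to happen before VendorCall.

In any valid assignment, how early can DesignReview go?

11am

Precedence pushes DesignReview to at least 11am.
DesignReview at 11am is achievable: Hiring -> 10am, Retro -> 11am, DesignReview -> 11am, Roadmap -> 10am, Planning -> 10am, VendorCall -> 11am.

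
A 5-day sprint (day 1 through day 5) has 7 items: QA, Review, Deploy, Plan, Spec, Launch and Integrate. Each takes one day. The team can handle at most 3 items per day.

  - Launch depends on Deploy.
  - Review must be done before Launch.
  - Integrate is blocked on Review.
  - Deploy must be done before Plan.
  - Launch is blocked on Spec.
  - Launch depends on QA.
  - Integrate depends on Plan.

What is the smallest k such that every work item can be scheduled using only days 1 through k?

3 days

The precedence chain requires at least 3 distinct days.
With at most 3 per day and 7 work items, at least 3 days are needed.
3 works (last occupied day: day 3): for example Launch -> day 3; Spec -> day 2; Review -> day 1; Plan -> day 2; Deploy -> day 1; QA -> day 1; Integrate -> day 3.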